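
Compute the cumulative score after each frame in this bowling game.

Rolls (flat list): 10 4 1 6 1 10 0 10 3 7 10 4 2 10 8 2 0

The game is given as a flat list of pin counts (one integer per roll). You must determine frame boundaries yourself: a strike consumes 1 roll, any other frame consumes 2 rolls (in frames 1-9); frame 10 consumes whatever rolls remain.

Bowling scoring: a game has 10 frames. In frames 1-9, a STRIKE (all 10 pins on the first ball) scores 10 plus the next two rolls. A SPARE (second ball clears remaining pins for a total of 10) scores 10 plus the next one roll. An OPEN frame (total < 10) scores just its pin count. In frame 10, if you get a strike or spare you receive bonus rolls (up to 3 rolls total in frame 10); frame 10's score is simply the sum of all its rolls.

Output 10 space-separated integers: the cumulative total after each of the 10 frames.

Frame 1: STRIKE. 10 + next two rolls (4+1) = 15. Cumulative: 15
Frame 2: OPEN (4+1=5). Cumulative: 20
Frame 3: OPEN (6+1=7). Cumulative: 27
Frame 4: STRIKE. 10 + next two rolls (0+10) = 20. Cumulative: 47
Frame 5: SPARE (0+10=10). 10 + next roll (3) = 13. Cumulative: 60
Frame 6: SPARE (3+7=10). 10 + next roll (10) = 20. Cumulative: 80
Frame 7: STRIKE. 10 + next two rolls (4+2) = 16. Cumulative: 96
Frame 8: OPEN (4+2=6). Cumulative: 102
Frame 9: STRIKE. 10 + next two rolls (8+2) = 20. Cumulative: 122
Frame 10: SPARE. Sum of all frame-10 rolls (8+2+0) = 10. Cumulative: 132

Answer: 15 20 27 47 60 80 96 102 122 132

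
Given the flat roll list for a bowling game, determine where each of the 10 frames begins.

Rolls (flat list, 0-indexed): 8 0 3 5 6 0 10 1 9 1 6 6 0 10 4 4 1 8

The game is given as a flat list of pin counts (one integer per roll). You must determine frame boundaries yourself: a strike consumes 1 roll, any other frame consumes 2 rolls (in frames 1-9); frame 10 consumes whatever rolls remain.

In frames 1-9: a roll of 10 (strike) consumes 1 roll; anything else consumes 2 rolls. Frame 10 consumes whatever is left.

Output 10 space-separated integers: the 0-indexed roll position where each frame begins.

Answer: 0 2 4 6 7 9 11 13 14 16

Derivation:
Frame 1 starts at roll index 0: rolls=8,0 (sum=8), consumes 2 rolls
Frame 2 starts at roll index 2: rolls=3,5 (sum=8), consumes 2 rolls
Frame 3 starts at roll index 4: rolls=6,0 (sum=6), consumes 2 rolls
Frame 4 starts at roll index 6: roll=10 (strike), consumes 1 roll
Frame 5 starts at roll index 7: rolls=1,9 (sum=10), consumes 2 rolls
Frame 6 starts at roll index 9: rolls=1,6 (sum=7), consumes 2 rolls
Frame 7 starts at roll index 11: rolls=6,0 (sum=6), consumes 2 rolls
Frame 8 starts at roll index 13: roll=10 (strike), consumes 1 roll
Frame 9 starts at roll index 14: rolls=4,4 (sum=8), consumes 2 rolls
Frame 10 starts at roll index 16: 2 remaining rolls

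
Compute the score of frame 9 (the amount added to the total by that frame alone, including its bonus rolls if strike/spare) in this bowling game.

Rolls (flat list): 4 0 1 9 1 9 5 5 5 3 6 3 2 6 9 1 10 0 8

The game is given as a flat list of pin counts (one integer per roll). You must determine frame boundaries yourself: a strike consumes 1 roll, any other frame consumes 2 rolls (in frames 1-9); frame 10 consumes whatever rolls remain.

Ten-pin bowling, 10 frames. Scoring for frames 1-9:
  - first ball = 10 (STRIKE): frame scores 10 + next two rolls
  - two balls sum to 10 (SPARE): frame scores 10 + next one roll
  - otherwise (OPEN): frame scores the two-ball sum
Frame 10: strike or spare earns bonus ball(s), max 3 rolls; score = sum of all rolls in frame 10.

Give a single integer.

Answer: 18

Derivation:
Frame 1: OPEN (4+0=4). Cumulative: 4
Frame 2: SPARE (1+9=10). 10 + next roll (1) = 11. Cumulative: 15
Frame 3: SPARE (1+9=10). 10 + next roll (5) = 15. Cumulative: 30
Frame 4: SPARE (5+5=10). 10 + next roll (5) = 15. Cumulative: 45
Frame 5: OPEN (5+3=8). Cumulative: 53
Frame 6: OPEN (6+3=9). Cumulative: 62
Frame 7: OPEN (2+6=8). Cumulative: 70
Frame 8: SPARE (9+1=10). 10 + next roll (10) = 20. Cumulative: 90
Frame 9: STRIKE. 10 + next two rolls (0+8) = 18. Cumulative: 108
Frame 10: OPEN. Sum of all frame-10 rolls (0+8) = 8. Cumulative: 116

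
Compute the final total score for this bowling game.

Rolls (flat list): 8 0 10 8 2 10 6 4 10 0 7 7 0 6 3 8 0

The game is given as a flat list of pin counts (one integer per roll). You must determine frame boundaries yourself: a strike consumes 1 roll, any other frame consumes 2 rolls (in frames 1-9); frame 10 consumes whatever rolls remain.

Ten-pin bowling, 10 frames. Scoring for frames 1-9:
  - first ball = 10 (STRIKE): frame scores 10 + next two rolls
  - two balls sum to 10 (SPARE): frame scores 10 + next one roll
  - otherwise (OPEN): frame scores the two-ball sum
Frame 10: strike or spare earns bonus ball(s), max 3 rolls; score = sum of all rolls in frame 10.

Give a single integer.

Frame 1: OPEN (8+0=8). Cumulative: 8
Frame 2: STRIKE. 10 + next two rolls (8+2) = 20. Cumulative: 28
Frame 3: SPARE (8+2=10). 10 + next roll (10) = 20. Cumulative: 48
Frame 4: STRIKE. 10 + next two rolls (6+4) = 20. Cumulative: 68
Frame 5: SPARE (6+4=10). 10 + next roll (10) = 20. Cumulative: 88
Frame 6: STRIKE. 10 + next two rolls (0+7) = 17. Cumulative: 105
Frame 7: OPEN (0+7=7). Cumulative: 112
Frame 8: OPEN (7+0=7). Cumulative: 119
Frame 9: OPEN (6+3=9). Cumulative: 128
Frame 10: OPEN. Sum of all frame-10 rolls (8+0) = 8. Cumulative: 136

Answer: 136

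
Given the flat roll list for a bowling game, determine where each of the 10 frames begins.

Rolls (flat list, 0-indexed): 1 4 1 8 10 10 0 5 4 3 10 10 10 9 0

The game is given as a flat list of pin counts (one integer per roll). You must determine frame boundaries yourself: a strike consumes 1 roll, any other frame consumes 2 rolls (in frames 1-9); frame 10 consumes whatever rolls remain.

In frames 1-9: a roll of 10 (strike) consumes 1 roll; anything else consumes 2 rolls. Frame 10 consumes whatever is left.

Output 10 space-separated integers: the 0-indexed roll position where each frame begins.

Answer: 0 2 4 5 6 8 10 11 12 13

Derivation:
Frame 1 starts at roll index 0: rolls=1,4 (sum=5), consumes 2 rolls
Frame 2 starts at roll index 2: rolls=1,8 (sum=9), consumes 2 rolls
Frame 3 starts at roll index 4: roll=10 (strike), consumes 1 roll
Frame 4 starts at roll index 5: roll=10 (strike), consumes 1 roll
Frame 5 starts at roll index 6: rolls=0,5 (sum=5), consumes 2 rolls
Frame 6 starts at roll index 8: rolls=4,3 (sum=7), consumes 2 rolls
Frame 7 starts at roll index 10: roll=10 (strike), consumes 1 roll
Frame 8 starts at roll index 11: roll=10 (strike), consumes 1 roll
Frame 9 starts at roll index 12: roll=10 (strike), consumes 1 roll
Frame 10 starts at roll index 13: 2 remaining rolls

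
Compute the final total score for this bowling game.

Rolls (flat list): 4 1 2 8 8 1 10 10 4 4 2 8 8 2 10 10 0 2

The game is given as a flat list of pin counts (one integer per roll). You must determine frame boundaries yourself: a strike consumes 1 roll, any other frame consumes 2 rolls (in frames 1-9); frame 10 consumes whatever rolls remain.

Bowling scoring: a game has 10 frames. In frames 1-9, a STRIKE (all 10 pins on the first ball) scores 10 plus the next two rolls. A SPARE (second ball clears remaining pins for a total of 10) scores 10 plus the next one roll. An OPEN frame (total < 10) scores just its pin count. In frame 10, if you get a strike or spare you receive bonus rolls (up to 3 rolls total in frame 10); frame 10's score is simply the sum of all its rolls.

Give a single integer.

Answer: 152

Derivation:
Frame 1: OPEN (4+1=5). Cumulative: 5
Frame 2: SPARE (2+8=10). 10 + next roll (8) = 18. Cumulative: 23
Frame 3: OPEN (8+1=9). Cumulative: 32
Frame 4: STRIKE. 10 + next two rolls (10+4) = 24. Cumulative: 56
Frame 5: STRIKE. 10 + next two rolls (4+4) = 18. Cumulative: 74
Frame 6: OPEN (4+4=8). Cumulative: 82
Frame 7: SPARE (2+8=10). 10 + next roll (8) = 18. Cumulative: 100
Frame 8: SPARE (8+2=10). 10 + next roll (10) = 20. Cumulative: 120
Frame 9: STRIKE. 10 + next two rolls (10+0) = 20. Cumulative: 140
Frame 10: STRIKE. Sum of all frame-10 rolls (10+0+2) = 12. Cumulative: 152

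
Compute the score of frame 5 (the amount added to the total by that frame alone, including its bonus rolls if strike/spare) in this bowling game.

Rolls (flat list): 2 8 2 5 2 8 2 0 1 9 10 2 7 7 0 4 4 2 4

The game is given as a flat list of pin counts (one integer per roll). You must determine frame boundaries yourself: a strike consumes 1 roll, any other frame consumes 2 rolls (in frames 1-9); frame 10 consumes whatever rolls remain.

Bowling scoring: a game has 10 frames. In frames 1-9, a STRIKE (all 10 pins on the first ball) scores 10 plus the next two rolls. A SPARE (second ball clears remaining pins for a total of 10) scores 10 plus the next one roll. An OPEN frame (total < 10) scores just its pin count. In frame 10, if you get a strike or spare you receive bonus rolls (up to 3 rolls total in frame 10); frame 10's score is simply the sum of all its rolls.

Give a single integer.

Answer: 20

Derivation:
Frame 1: SPARE (2+8=10). 10 + next roll (2) = 12. Cumulative: 12
Frame 2: OPEN (2+5=7). Cumulative: 19
Frame 3: SPARE (2+8=10). 10 + next roll (2) = 12. Cumulative: 31
Frame 4: OPEN (2+0=2). Cumulative: 33
Frame 5: SPARE (1+9=10). 10 + next roll (10) = 20. Cumulative: 53
Frame 6: STRIKE. 10 + next two rolls (2+7) = 19. Cumulative: 72
Frame 7: OPEN (2+7=9). Cumulative: 81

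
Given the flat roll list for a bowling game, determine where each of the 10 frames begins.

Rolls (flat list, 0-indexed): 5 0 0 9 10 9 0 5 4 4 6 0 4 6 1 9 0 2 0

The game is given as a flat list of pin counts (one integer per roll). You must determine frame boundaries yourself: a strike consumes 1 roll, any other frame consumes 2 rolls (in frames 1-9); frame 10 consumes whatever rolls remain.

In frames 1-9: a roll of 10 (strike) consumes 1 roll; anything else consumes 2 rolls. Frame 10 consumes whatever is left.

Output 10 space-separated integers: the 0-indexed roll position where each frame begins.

Frame 1 starts at roll index 0: rolls=5,0 (sum=5), consumes 2 rolls
Frame 2 starts at roll index 2: rolls=0,9 (sum=9), consumes 2 rolls
Frame 3 starts at roll index 4: roll=10 (strike), consumes 1 roll
Frame 4 starts at roll index 5: rolls=9,0 (sum=9), consumes 2 rolls
Frame 5 starts at roll index 7: rolls=5,4 (sum=9), consumes 2 rolls
Frame 6 starts at roll index 9: rolls=4,6 (sum=10), consumes 2 rolls
Frame 7 starts at roll index 11: rolls=0,4 (sum=4), consumes 2 rolls
Frame 8 starts at roll index 13: rolls=6,1 (sum=7), consumes 2 rolls
Frame 9 starts at roll index 15: rolls=9,0 (sum=9), consumes 2 rolls
Frame 10 starts at roll index 17: 2 remaining rolls

Answer: 0 2 4 5 7 9 11 13 15 17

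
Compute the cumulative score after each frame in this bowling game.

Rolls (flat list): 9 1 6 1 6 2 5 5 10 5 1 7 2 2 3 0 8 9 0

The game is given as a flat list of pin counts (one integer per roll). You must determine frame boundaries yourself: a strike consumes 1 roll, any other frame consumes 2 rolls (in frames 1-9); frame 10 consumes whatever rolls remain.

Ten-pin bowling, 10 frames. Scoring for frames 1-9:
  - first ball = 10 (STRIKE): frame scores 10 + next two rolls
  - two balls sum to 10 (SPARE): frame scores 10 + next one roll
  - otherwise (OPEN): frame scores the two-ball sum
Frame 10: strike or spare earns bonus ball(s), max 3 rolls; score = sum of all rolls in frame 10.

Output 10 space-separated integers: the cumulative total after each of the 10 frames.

Answer: 16 23 31 51 67 73 82 87 95 104

Derivation:
Frame 1: SPARE (9+1=10). 10 + next roll (6) = 16. Cumulative: 16
Frame 2: OPEN (6+1=7). Cumulative: 23
Frame 3: OPEN (6+2=8). Cumulative: 31
Frame 4: SPARE (5+5=10). 10 + next roll (10) = 20. Cumulative: 51
Frame 5: STRIKE. 10 + next two rolls (5+1) = 16. Cumulative: 67
Frame 6: OPEN (5+1=6). Cumulative: 73
Frame 7: OPEN (7+2=9). Cumulative: 82
Frame 8: OPEN (2+3=5). Cumulative: 87
Frame 9: OPEN (0+8=8). Cumulative: 95
Frame 10: OPEN. Sum of all frame-10 rolls (9+0) = 9. Cumulative: 104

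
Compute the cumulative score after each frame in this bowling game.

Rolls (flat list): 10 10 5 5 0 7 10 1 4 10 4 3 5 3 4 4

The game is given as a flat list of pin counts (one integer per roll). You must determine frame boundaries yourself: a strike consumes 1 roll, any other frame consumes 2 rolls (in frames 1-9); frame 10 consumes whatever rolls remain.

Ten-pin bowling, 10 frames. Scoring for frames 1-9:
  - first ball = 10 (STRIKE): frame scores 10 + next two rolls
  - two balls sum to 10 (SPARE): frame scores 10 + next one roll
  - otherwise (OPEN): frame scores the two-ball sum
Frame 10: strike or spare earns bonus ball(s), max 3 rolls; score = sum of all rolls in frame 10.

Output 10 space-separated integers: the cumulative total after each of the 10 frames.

Answer: 25 45 55 62 77 82 99 106 114 122

Derivation:
Frame 1: STRIKE. 10 + next two rolls (10+5) = 25. Cumulative: 25
Frame 2: STRIKE. 10 + next two rolls (5+5) = 20. Cumulative: 45
Frame 3: SPARE (5+5=10). 10 + next roll (0) = 10. Cumulative: 55
Frame 4: OPEN (0+7=7). Cumulative: 62
Frame 5: STRIKE. 10 + next two rolls (1+4) = 15. Cumulative: 77
Frame 6: OPEN (1+4=5). Cumulative: 82
Frame 7: STRIKE. 10 + next two rolls (4+3) = 17. Cumulative: 99
Frame 8: OPEN (4+3=7). Cumulative: 106
Frame 9: OPEN (5+3=8). Cumulative: 114
Frame 10: OPEN. Sum of all frame-10 rolls (4+4) = 8. Cumulative: 122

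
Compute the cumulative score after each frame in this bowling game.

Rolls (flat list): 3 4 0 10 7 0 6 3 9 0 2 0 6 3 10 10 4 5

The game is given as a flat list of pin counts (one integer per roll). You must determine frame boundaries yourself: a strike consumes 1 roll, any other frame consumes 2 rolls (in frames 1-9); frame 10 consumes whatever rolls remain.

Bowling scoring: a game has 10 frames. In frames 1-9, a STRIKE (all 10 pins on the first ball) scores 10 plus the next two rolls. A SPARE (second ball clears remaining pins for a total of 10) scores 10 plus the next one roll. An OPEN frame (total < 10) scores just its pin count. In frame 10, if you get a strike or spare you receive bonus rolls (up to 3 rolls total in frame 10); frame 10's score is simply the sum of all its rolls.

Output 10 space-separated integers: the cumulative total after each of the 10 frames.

Frame 1: OPEN (3+4=7). Cumulative: 7
Frame 2: SPARE (0+10=10). 10 + next roll (7) = 17. Cumulative: 24
Frame 3: OPEN (7+0=7). Cumulative: 31
Frame 4: OPEN (6+3=9). Cumulative: 40
Frame 5: OPEN (9+0=9). Cumulative: 49
Frame 6: OPEN (2+0=2). Cumulative: 51
Frame 7: OPEN (6+3=9). Cumulative: 60
Frame 8: STRIKE. 10 + next two rolls (10+4) = 24. Cumulative: 84
Frame 9: STRIKE. 10 + next two rolls (4+5) = 19. Cumulative: 103
Frame 10: OPEN. Sum of all frame-10 rolls (4+5) = 9. Cumulative: 112

Answer: 7 24 31 40 49 51 60 84 103 112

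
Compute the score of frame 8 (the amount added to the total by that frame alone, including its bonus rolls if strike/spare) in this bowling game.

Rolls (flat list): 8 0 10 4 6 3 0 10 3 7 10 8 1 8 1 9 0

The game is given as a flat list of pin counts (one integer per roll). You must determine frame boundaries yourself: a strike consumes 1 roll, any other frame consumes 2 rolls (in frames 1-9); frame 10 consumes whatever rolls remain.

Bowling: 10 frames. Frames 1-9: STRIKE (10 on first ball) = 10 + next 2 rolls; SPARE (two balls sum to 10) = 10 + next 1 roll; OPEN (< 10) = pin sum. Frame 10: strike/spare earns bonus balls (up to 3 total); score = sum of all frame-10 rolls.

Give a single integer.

Answer: 9

Derivation:
Frame 1: OPEN (8+0=8). Cumulative: 8
Frame 2: STRIKE. 10 + next two rolls (4+6) = 20. Cumulative: 28
Frame 3: SPARE (4+6=10). 10 + next roll (3) = 13. Cumulative: 41
Frame 4: OPEN (3+0=3). Cumulative: 44
Frame 5: STRIKE. 10 + next two rolls (3+7) = 20. Cumulative: 64
Frame 6: SPARE (3+7=10). 10 + next roll (10) = 20. Cumulative: 84
Frame 7: STRIKE. 10 + next two rolls (8+1) = 19. Cumulative: 103
Frame 8: OPEN (8+1=9). Cumulative: 112
Frame 9: OPEN (8+1=9). Cumulative: 121
Frame 10: OPEN. Sum of all frame-10 rolls (9+0) = 9. Cumulative: 130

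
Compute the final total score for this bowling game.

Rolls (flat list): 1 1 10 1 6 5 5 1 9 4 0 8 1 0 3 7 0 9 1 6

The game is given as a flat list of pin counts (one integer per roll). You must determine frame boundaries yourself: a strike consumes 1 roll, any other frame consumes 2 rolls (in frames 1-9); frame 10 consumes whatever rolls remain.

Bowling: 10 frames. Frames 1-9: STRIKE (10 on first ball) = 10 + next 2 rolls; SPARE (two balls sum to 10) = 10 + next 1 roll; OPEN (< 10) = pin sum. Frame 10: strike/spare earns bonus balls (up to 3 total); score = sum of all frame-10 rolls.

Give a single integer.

Frame 1: OPEN (1+1=2). Cumulative: 2
Frame 2: STRIKE. 10 + next two rolls (1+6) = 17. Cumulative: 19
Frame 3: OPEN (1+6=7). Cumulative: 26
Frame 4: SPARE (5+5=10). 10 + next roll (1) = 11. Cumulative: 37
Frame 5: SPARE (1+9=10). 10 + next roll (4) = 14. Cumulative: 51
Frame 6: OPEN (4+0=4). Cumulative: 55
Frame 7: OPEN (8+1=9). Cumulative: 64
Frame 8: OPEN (0+3=3). Cumulative: 67
Frame 9: OPEN (7+0=7). Cumulative: 74
Frame 10: SPARE. Sum of all frame-10 rolls (9+1+6) = 16. Cumulative: 90

Answer: 90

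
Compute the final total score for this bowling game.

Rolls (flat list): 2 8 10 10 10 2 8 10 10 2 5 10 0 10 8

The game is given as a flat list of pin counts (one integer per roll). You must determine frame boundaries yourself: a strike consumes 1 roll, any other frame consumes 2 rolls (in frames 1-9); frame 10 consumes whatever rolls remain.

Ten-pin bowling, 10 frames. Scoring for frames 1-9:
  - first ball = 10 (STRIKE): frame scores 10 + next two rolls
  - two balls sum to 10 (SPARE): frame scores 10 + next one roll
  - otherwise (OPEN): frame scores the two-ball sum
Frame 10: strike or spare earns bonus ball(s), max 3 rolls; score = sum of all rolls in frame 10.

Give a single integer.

Answer: 196

Derivation:
Frame 1: SPARE (2+8=10). 10 + next roll (10) = 20. Cumulative: 20
Frame 2: STRIKE. 10 + next two rolls (10+10) = 30. Cumulative: 50
Frame 3: STRIKE. 10 + next two rolls (10+2) = 22. Cumulative: 72
Frame 4: STRIKE. 10 + next two rolls (2+8) = 20. Cumulative: 92
Frame 5: SPARE (2+8=10). 10 + next roll (10) = 20. Cumulative: 112
Frame 6: STRIKE. 10 + next two rolls (10+2) = 22. Cumulative: 134
Frame 7: STRIKE. 10 + next two rolls (2+5) = 17. Cumulative: 151
Frame 8: OPEN (2+5=7). Cumulative: 158
Frame 9: STRIKE. 10 + next two rolls (0+10) = 20. Cumulative: 178
Frame 10: SPARE. Sum of all frame-10 rolls (0+10+8) = 18. Cumulative: 196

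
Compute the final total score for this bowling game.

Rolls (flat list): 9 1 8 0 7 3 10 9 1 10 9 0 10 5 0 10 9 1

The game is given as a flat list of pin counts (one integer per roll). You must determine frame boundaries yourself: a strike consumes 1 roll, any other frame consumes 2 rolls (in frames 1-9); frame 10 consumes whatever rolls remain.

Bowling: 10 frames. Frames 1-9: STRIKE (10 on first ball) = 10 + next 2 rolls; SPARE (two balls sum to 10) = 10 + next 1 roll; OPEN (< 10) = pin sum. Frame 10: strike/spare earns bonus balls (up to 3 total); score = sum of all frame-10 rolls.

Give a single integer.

Answer: 154

Derivation:
Frame 1: SPARE (9+1=10). 10 + next roll (8) = 18. Cumulative: 18
Frame 2: OPEN (8+0=8). Cumulative: 26
Frame 3: SPARE (7+3=10). 10 + next roll (10) = 20. Cumulative: 46
Frame 4: STRIKE. 10 + next two rolls (9+1) = 20. Cumulative: 66
Frame 5: SPARE (9+1=10). 10 + next roll (10) = 20. Cumulative: 86
Frame 6: STRIKE. 10 + next two rolls (9+0) = 19. Cumulative: 105
Frame 7: OPEN (9+0=9). Cumulative: 114
Frame 8: STRIKE. 10 + next two rolls (5+0) = 15. Cumulative: 129
Frame 9: OPEN (5+0=5). Cumulative: 134
Frame 10: STRIKE. Sum of all frame-10 rolls (10+9+1) = 20. Cumulative: 154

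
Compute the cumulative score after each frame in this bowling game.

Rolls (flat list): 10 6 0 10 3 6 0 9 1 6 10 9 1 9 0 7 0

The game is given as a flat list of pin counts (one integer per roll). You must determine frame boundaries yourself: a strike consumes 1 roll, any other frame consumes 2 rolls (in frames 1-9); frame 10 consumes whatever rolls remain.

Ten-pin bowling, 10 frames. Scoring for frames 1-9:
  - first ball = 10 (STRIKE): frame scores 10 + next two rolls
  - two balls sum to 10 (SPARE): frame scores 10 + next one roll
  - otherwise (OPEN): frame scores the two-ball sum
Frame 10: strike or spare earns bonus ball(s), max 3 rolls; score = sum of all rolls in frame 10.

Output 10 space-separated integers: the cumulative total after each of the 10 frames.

Frame 1: STRIKE. 10 + next two rolls (6+0) = 16. Cumulative: 16
Frame 2: OPEN (6+0=6). Cumulative: 22
Frame 3: STRIKE. 10 + next two rolls (3+6) = 19. Cumulative: 41
Frame 4: OPEN (3+6=9). Cumulative: 50
Frame 5: OPEN (0+9=9). Cumulative: 59
Frame 6: OPEN (1+6=7). Cumulative: 66
Frame 7: STRIKE. 10 + next two rolls (9+1) = 20. Cumulative: 86
Frame 8: SPARE (9+1=10). 10 + next roll (9) = 19. Cumulative: 105
Frame 9: OPEN (9+0=9). Cumulative: 114
Frame 10: OPEN. Sum of all frame-10 rolls (7+0) = 7. Cumulative: 121

Answer: 16 22 41 50 59 66 86 105 114 121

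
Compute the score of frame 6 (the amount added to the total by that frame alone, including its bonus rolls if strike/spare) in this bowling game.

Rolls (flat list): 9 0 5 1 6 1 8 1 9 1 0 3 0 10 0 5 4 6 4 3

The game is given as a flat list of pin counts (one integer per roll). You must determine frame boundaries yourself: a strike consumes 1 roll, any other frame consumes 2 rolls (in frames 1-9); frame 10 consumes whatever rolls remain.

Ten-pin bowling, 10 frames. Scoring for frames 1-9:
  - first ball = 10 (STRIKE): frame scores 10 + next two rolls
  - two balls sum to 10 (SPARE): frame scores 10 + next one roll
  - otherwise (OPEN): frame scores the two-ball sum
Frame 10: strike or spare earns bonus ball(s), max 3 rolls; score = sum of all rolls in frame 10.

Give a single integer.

Answer: 3

Derivation:
Frame 1: OPEN (9+0=9). Cumulative: 9
Frame 2: OPEN (5+1=6). Cumulative: 15
Frame 3: OPEN (6+1=7). Cumulative: 22
Frame 4: OPEN (8+1=9). Cumulative: 31
Frame 5: SPARE (9+1=10). 10 + next roll (0) = 10. Cumulative: 41
Frame 6: OPEN (0+3=3). Cumulative: 44
Frame 7: SPARE (0+10=10). 10 + next roll (0) = 10. Cumulative: 54
Frame 8: OPEN (0+5=5). Cumulative: 59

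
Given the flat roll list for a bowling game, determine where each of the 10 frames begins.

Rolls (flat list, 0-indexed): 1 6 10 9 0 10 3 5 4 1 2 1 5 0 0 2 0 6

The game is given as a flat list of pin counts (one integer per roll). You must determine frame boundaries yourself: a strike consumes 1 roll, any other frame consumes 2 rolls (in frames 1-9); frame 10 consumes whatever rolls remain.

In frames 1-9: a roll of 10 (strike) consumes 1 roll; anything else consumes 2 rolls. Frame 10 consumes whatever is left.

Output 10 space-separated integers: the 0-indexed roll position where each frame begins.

Answer: 0 2 3 5 6 8 10 12 14 16

Derivation:
Frame 1 starts at roll index 0: rolls=1,6 (sum=7), consumes 2 rolls
Frame 2 starts at roll index 2: roll=10 (strike), consumes 1 roll
Frame 3 starts at roll index 3: rolls=9,0 (sum=9), consumes 2 rolls
Frame 4 starts at roll index 5: roll=10 (strike), consumes 1 roll
Frame 5 starts at roll index 6: rolls=3,5 (sum=8), consumes 2 rolls
Frame 6 starts at roll index 8: rolls=4,1 (sum=5), consumes 2 rolls
Frame 7 starts at roll index 10: rolls=2,1 (sum=3), consumes 2 rolls
Frame 8 starts at roll index 12: rolls=5,0 (sum=5), consumes 2 rolls
Frame 9 starts at roll index 14: rolls=0,2 (sum=2), consumes 2 rolls
Frame 10 starts at roll index 16: 2 remaining rolls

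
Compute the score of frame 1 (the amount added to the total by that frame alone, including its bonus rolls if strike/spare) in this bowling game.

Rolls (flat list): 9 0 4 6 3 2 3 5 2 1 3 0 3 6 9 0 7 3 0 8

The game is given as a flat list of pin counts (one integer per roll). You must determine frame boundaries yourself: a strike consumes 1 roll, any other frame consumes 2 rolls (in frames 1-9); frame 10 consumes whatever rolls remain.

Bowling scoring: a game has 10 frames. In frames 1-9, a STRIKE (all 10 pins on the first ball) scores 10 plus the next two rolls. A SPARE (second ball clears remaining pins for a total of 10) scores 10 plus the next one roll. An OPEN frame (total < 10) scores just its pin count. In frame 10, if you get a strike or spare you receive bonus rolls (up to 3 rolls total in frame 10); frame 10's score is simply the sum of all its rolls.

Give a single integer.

Answer: 9

Derivation:
Frame 1: OPEN (9+0=9). Cumulative: 9
Frame 2: SPARE (4+6=10). 10 + next roll (3) = 13. Cumulative: 22
Frame 3: OPEN (3+2=5). Cumulative: 27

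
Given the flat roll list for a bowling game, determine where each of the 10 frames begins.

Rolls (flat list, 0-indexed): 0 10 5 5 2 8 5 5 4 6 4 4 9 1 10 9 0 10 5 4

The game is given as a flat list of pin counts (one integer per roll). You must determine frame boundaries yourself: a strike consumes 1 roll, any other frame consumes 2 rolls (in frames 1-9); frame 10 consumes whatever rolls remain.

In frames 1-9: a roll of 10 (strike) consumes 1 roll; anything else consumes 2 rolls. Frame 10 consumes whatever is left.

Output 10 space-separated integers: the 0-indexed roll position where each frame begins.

Answer: 0 2 4 6 8 10 12 14 15 17

Derivation:
Frame 1 starts at roll index 0: rolls=0,10 (sum=10), consumes 2 rolls
Frame 2 starts at roll index 2: rolls=5,5 (sum=10), consumes 2 rolls
Frame 3 starts at roll index 4: rolls=2,8 (sum=10), consumes 2 rolls
Frame 4 starts at roll index 6: rolls=5,5 (sum=10), consumes 2 rolls
Frame 5 starts at roll index 8: rolls=4,6 (sum=10), consumes 2 rolls
Frame 6 starts at roll index 10: rolls=4,4 (sum=8), consumes 2 rolls
Frame 7 starts at roll index 12: rolls=9,1 (sum=10), consumes 2 rolls
Frame 8 starts at roll index 14: roll=10 (strike), consumes 1 roll
Frame 9 starts at roll index 15: rolls=9,0 (sum=9), consumes 2 rolls
Frame 10 starts at roll index 17: 3 remaining rolls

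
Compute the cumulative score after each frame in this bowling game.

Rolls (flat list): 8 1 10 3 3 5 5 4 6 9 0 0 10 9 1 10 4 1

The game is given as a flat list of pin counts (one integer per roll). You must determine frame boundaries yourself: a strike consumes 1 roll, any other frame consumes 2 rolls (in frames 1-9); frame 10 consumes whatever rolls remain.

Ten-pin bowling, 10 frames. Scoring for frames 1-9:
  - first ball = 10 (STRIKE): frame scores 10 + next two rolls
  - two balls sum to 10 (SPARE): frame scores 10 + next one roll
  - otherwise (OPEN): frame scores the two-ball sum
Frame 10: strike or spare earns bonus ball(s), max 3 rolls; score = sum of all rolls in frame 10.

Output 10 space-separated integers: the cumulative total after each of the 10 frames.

Answer: 9 25 31 45 64 73 92 112 127 132

Derivation:
Frame 1: OPEN (8+1=9). Cumulative: 9
Frame 2: STRIKE. 10 + next two rolls (3+3) = 16. Cumulative: 25
Frame 3: OPEN (3+3=6). Cumulative: 31
Frame 4: SPARE (5+5=10). 10 + next roll (4) = 14. Cumulative: 45
Frame 5: SPARE (4+6=10). 10 + next roll (9) = 19. Cumulative: 64
Frame 6: OPEN (9+0=9). Cumulative: 73
Frame 7: SPARE (0+10=10). 10 + next roll (9) = 19. Cumulative: 92
Frame 8: SPARE (9+1=10). 10 + next roll (10) = 20. Cumulative: 112
Frame 9: STRIKE. 10 + next two rolls (4+1) = 15. Cumulative: 127
Frame 10: OPEN. Sum of all frame-10 rolls (4+1) = 5. Cumulative: 132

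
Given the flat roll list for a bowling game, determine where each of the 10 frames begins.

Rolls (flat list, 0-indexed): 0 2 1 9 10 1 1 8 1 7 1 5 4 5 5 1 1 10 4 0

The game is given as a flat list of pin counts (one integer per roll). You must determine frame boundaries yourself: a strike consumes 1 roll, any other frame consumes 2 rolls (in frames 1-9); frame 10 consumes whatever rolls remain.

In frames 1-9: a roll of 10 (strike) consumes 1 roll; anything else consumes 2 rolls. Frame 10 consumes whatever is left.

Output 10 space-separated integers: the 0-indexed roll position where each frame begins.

Answer: 0 2 4 5 7 9 11 13 15 17

Derivation:
Frame 1 starts at roll index 0: rolls=0,2 (sum=2), consumes 2 rolls
Frame 2 starts at roll index 2: rolls=1,9 (sum=10), consumes 2 rolls
Frame 3 starts at roll index 4: roll=10 (strike), consumes 1 roll
Frame 4 starts at roll index 5: rolls=1,1 (sum=2), consumes 2 rolls
Frame 5 starts at roll index 7: rolls=8,1 (sum=9), consumes 2 rolls
Frame 6 starts at roll index 9: rolls=7,1 (sum=8), consumes 2 rolls
Frame 7 starts at roll index 11: rolls=5,4 (sum=9), consumes 2 rolls
Frame 8 starts at roll index 13: rolls=5,5 (sum=10), consumes 2 rolls
Frame 9 starts at roll index 15: rolls=1,1 (sum=2), consumes 2 rolls
Frame 10 starts at roll index 17: 3 remaining rolls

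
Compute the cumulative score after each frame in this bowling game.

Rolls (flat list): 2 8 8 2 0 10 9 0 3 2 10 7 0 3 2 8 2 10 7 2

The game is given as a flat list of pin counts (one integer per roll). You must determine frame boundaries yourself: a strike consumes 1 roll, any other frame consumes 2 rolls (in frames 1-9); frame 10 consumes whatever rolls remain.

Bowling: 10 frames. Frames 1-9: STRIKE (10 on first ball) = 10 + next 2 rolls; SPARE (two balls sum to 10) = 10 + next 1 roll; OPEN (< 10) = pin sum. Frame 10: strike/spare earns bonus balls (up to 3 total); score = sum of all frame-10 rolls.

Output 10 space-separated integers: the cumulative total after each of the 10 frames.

Answer: 18 28 47 56 61 78 85 90 110 129

Derivation:
Frame 1: SPARE (2+8=10). 10 + next roll (8) = 18. Cumulative: 18
Frame 2: SPARE (8+2=10). 10 + next roll (0) = 10. Cumulative: 28
Frame 3: SPARE (0+10=10). 10 + next roll (9) = 19. Cumulative: 47
Frame 4: OPEN (9+0=9). Cumulative: 56
Frame 5: OPEN (3+2=5). Cumulative: 61
Frame 6: STRIKE. 10 + next two rolls (7+0) = 17. Cumulative: 78
Frame 7: OPEN (7+0=7). Cumulative: 85
Frame 8: OPEN (3+2=5). Cumulative: 90
Frame 9: SPARE (8+2=10). 10 + next roll (10) = 20. Cumulative: 110
Frame 10: STRIKE. Sum of all frame-10 rolls (10+7+2) = 19. Cumulative: 129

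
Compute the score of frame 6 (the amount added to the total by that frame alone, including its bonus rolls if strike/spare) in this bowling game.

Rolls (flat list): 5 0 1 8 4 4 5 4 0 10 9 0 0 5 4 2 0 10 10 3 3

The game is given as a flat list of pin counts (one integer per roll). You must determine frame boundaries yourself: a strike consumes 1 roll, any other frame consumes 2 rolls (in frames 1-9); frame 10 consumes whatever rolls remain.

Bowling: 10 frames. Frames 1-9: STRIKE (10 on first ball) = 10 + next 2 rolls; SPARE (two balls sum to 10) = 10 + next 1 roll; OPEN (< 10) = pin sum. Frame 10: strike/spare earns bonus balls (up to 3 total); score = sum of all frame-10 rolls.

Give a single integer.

Frame 1: OPEN (5+0=5). Cumulative: 5
Frame 2: OPEN (1+8=9). Cumulative: 14
Frame 3: OPEN (4+4=8). Cumulative: 22
Frame 4: OPEN (5+4=9). Cumulative: 31
Frame 5: SPARE (0+10=10). 10 + next roll (9) = 19. Cumulative: 50
Frame 6: OPEN (9+0=9). Cumulative: 59
Frame 7: OPEN (0+5=5). Cumulative: 64
Frame 8: OPEN (4+2=6). Cumulative: 70

Answer: 9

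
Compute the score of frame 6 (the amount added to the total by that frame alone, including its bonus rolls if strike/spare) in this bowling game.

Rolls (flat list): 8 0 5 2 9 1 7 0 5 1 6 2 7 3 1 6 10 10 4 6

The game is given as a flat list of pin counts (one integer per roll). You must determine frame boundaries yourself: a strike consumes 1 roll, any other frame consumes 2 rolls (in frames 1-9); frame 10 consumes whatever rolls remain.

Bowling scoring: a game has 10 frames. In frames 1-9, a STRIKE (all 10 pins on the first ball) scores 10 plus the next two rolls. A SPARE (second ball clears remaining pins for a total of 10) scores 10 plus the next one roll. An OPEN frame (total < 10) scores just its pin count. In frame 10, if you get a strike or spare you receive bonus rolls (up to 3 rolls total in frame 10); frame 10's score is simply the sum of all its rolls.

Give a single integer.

Answer: 8

Derivation:
Frame 1: OPEN (8+0=8). Cumulative: 8
Frame 2: OPEN (5+2=7). Cumulative: 15
Frame 3: SPARE (9+1=10). 10 + next roll (7) = 17. Cumulative: 32
Frame 4: OPEN (7+0=7). Cumulative: 39
Frame 5: OPEN (5+1=6). Cumulative: 45
Frame 6: OPEN (6+2=8). Cumulative: 53
Frame 7: SPARE (7+3=10). 10 + next roll (1) = 11. Cumulative: 64
Frame 8: OPEN (1+6=7). Cumulative: 71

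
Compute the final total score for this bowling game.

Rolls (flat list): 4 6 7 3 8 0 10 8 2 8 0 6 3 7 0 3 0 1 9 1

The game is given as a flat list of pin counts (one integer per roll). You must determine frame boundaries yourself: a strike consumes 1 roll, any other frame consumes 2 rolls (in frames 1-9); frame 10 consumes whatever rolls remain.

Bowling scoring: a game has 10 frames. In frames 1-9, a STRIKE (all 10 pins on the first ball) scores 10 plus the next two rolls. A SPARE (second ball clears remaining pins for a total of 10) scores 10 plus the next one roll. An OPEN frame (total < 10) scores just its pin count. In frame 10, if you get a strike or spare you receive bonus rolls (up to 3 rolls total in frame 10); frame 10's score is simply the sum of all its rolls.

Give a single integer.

Answer: 119

Derivation:
Frame 1: SPARE (4+6=10). 10 + next roll (7) = 17. Cumulative: 17
Frame 2: SPARE (7+3=10). 10 + next roll (8) = 18. Cumulative: 35
Frame 3: OPEN (8+0=8). Cumulative: 43
Frame 4: STRIKE. 10 + next two rolls (8+2) = 20. Cumulative: 63
Frame 5: SPARE (8+2=10). 10 + next roll (8) = 18. Cumulative: 81
Frame 6: OPEN (8+0=8). Cumulative: 89
Frame 7: OPEN (6+3=9). Cumulative: 98
Frame 8: OPEN (7+0=7). Cumulative: 105
Frame 9: OPEN (3+0=3). Cumulative: 108
Frame 10: SPARE. Sum of all frame-10 rolls (1+9+1) = 11. Cumulative: 119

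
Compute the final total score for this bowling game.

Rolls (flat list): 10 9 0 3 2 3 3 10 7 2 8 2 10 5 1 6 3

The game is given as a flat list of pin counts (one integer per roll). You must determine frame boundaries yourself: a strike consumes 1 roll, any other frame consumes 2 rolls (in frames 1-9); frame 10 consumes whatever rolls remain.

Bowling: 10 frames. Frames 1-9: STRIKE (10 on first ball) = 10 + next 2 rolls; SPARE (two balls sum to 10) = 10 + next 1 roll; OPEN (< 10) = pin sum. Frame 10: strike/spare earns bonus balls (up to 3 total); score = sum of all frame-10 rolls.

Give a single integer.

Frame 1: STRIKE. 10 + next two rolls (9+0) = 19. Cumulative: 19
Frame 2: OPEN (9+0=9). Cumulative: 28
Frame 3: OPEN (3+2=5). Cumulative: 33
Frame 4: OPEN (3+3=6). Cumulative: 39
Frame 5: STRIKE. 10 + next two rolls (7+2) = 19. Cumulative: 58
Frame 6: OPEN (7+2=9). Cumulative: 67
Frame 7: SPARE (8+2=10). 10 + next roll (10) = 20. Cumulative: 87
Frame 8: STRIKE. 10 + next two rolls (5+1) = 16. Cumulative: 103
Frame 9: OPEN (5+1=6). Cumulative: 109
Frame 10: OPEN. Sum of all frame-10 rolls (6+3) = 9. Cumulative: 118

Answer: 118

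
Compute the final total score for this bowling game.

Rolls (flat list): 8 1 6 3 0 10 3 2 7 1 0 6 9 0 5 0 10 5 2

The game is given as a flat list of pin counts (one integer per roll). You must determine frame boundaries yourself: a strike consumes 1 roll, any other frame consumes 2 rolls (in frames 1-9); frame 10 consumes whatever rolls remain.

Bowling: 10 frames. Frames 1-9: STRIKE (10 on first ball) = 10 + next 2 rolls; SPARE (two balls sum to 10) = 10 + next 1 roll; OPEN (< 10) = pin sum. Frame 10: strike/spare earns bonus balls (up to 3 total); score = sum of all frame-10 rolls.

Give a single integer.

Frame 1: OPEN (8+1=9). Cumulative: 9
Frame 2: OPEN (6+3=9). Cumulative: 18
Frame 3: SPARE (0+10=10). 10 + next roll (3) = 13. Cumulative: 31
Frame 4: OPEN (3+2=5). Cumulative: 36
Frame 5: OPEN (7+1=8). Cumulative: 44
Frame 6: OPEN (0+6=6). Cumulative: 50
Frame 7: OPEN (9+0=9). Cumulative: 59
Frame 8: OPEN (5+0=5). Cumulative: 64
Frame 9: STRIKE. 10 + next two rolls (5+2) = 17. Cumulative: 81
Frame 10: OPEN. Sum of all frame-10 rolls (5+2) = 7. Cumulative: 88

Answer: 88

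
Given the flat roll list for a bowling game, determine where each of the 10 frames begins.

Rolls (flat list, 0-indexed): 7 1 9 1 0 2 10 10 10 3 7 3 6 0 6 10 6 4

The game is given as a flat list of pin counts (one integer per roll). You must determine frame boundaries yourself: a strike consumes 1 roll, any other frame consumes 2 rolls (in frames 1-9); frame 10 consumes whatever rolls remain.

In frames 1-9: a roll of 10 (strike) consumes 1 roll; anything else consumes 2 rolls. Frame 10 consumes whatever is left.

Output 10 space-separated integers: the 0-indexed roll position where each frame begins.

Frame 1 starts at roll index 0: rolls=7,1 (sum=8), consumes 2 rolls
Frame 2 starts at roll index 2: rolls=9,1 (sum=10), consumes 2 rolls
Frame 3 starts at roll index 4: rolls=0,2 (sum=2), consumes 2 rolls
Frame 4 starts at roll index 6: roll=10 (strike), consumes 1 roll
Frame 5 starts at roll index 7: roll=10 (strike), consumes 1 roll
Frame 6 starts at roll index 8: roll=10 (strike), consumes 1 roll
Frame 7 starts at roll index 9: rolls=3,7 (sum=10), consumes 2 rolls
Frame 8 starts at roll index 11: rolls=3,6 (sum=9), consumes 2 rolls
Frame 9 starts at roll index 13: rolls=0,6 (sum=6), consumes 2 rolls
Frame 10 starts at roll index 15: 3 remaining rolls

Answer: 0 2 4 6 7 8 9 11 13 15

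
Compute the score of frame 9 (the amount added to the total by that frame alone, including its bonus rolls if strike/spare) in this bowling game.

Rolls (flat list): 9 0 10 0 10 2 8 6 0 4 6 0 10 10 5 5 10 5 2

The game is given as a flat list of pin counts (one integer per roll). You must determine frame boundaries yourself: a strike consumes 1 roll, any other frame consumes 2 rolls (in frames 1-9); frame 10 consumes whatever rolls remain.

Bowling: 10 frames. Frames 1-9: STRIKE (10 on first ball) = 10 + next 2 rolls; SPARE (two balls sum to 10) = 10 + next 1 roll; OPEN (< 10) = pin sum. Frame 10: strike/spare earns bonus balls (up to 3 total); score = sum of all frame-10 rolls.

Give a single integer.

Frame 1: OPEN (9+0=9). Cumulative: 9
Frame 2: STRIKE. 10 + next two rolls (0+10) = 20. Cumulative: 29
Frame 3: SPARE (0+10=10). 10 + next roll (2) = 12. Cumulative: 41
Frame 4: SPARE (2+8=10). 10 + next roll (6) = 16. Cumulative: 57
Frame 5: OPEN (6+0=6). Cumulative: 63
Frame 6: SPARE (4+6=10). 10 + next roll (0) = 10. Cumulative: 73
Frame 7: SPARE (0+10=10). 10 + next roll (10) = 20. Cumulative: 93
Frame 8: STRIKE. 10 + next two rolls (5+5) = 20. Cumulative: 113
Frame 9: SPARE (5+5=10). 10 + next roll (10) = 20. Cumulative: 133
Frame 10: STRIKE. Sum of all frame-10 rolls (10+5+2) = 17. Cumulative: 150

Answer: 20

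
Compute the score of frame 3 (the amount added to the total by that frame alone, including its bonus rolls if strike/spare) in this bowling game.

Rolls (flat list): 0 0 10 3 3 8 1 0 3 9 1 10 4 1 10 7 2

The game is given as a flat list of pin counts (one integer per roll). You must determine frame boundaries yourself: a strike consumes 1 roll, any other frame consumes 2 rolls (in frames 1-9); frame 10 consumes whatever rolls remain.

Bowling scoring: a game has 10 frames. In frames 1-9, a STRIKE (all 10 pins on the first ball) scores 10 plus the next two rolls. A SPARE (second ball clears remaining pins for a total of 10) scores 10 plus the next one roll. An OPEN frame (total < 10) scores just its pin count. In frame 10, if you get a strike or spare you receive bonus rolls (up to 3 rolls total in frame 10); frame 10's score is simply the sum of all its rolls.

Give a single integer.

Answer: 6

Derivation:
Frame 1: OPEN (0+0=0). Cumulative: 0
Frame 2: STRIKE. 10 + next two rolls (3+3) = 16. Cumulative: 16
Frame 3: OPEN (3+3=6). Cumulative: 22
Frame 4: OPEN (8+1=9). Cumulative: 31
Frame 5: OPEN (0+3=3). Cumulative: 34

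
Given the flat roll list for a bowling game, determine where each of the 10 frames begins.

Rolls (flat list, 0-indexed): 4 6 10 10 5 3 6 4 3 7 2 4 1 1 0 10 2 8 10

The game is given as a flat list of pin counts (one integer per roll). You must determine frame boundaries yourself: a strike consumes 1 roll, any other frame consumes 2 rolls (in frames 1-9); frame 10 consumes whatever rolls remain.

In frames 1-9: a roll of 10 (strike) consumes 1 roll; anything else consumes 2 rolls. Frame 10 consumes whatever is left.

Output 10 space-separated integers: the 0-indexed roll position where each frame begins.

Answer: 0 2 3 4 6 8 10 12 14 16

Derivation:
Frame 1 starts at roll index 0: rolls=4,6 (sum=10), consumes 2 rolls
Frame 2 starts at roll index 2: roll=10 (strike), consumes 1 roll
Frame 3 starts at roll index 3: roll=10 (strike), consumes 1 roll
Frame 4 starts at roll index 4: rolls=5,3 (sum=8), consumes 2 rolls
Frame 5 starts at roll index 6: rolls=6,4 (sum=10), consumes 2 rolls
Frame 6 starts at roll index 8: rolls=3,7 (sum=10), consumes 2 rolls
Frame 7 starts at roll index 10: rolls=2,4 (sum=6), consumes 2 rolls
Frame 8 starts at roll index 12: rolls=1,1 (sum=2), consumes 2 rolls
Frame 9 starts at roll index 14: rolls=0,10 (sum=10), consumes 2 rolls
Frame 10 starts at roll index 16: 3 remaining rolls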